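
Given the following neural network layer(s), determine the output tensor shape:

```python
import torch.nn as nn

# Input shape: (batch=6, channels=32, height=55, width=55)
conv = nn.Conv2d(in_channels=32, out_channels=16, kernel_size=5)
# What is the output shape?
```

Input: (6, 32, 55, 55) -> Output: (6, 16, 51, 51)

Answer: (6, 16, 51, 51)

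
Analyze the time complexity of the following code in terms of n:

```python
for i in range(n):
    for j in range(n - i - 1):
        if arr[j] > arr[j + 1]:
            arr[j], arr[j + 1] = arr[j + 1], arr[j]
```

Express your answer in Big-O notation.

This is Bubble sort. Time complexity: O(n²).

Answer: O(n²)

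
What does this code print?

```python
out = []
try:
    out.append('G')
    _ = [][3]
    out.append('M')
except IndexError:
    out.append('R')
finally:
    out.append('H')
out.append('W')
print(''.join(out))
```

Execution trace: 'G' (try body) → 'R' (except IndexError) → 'H' (finally) → 'W' (after the try/except). Output: GRHW

Answer: GRHW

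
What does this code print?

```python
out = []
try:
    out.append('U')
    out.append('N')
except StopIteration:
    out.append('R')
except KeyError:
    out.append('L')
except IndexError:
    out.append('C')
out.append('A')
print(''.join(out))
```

Execution trace: 'U' (try body) → 'N' (try body, no exception) → 'A' (after the try/except). Output: UNA

Answer: UNA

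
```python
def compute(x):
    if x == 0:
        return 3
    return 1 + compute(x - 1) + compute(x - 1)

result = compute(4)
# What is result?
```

compute(x) = 1 + 2·compute(x-1), compute(0)=3. Closed form: (3+1)·2^4 - 1 = 63.

Answer: 63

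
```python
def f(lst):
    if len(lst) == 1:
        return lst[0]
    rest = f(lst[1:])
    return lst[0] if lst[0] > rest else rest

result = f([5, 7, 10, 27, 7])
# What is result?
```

Recursive max over [5, 7, 10, 27, 7] = 27

Answer: 27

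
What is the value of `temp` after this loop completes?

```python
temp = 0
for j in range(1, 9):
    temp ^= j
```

XOR of 1 to 8
`temp` takes the values: 0 → 1 → 3 → 0 → 4 → 1 → 7 → 0 → 8

Answer: 8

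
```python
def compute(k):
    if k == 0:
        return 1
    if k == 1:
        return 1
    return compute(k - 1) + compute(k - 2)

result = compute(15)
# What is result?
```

Build up from base cases: compute(0)=1, compute(1)=1, compute(2)=2, compute(3)=3, compute(4)=5, compute(5)=8, compute(6)=13, ..., compute(15)=987

Answer: 987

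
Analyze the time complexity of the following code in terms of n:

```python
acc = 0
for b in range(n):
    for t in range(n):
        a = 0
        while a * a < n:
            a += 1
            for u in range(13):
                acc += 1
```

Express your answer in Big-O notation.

Each loop level contributes: n × n × √n × 1. Multiplying the contributions gives O(n^2√n).

Answer: O(n^2√n)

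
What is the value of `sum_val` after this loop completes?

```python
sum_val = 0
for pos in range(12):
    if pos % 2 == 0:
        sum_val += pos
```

Sum of even numbers 0 to 11
`sum_val` takes the values: 0 → 2 → 6 → 12 → 20 → 30

Answer: 30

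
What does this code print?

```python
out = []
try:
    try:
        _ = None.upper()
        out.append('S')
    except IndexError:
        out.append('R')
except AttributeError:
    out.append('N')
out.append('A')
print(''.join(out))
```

Execution trace: 'N' (outer except AttributeError) → 'A' (after the try/except). Output: NA

Answer: NA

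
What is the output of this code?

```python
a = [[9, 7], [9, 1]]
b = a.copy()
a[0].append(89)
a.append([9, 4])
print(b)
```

Key concept: shallow copy with nested lists.
Step by step:
`a = [[9, 7], [9, 1]]` → a = [[9, 7], [9, 1]]
`b = a.copy()` → b = [[9, 7], [9, 1]]
`a[0].append(89)` → a = [[9, 7, 89], [9, 1]]; b = [[9, 7, 89], [9, 1]]
`a.append([9, 4])` → a = [[9, 7, 89], [9, 1], [9, 4]]
`print(b)` → prints [[9, 7, 89], [9, 1]]

Answer: [[9, 7, 89], [9, 1]]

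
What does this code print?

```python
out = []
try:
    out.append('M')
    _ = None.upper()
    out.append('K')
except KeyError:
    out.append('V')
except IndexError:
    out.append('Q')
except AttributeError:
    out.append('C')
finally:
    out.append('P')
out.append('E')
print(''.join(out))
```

Execution trace: 'M' (try body) → 'C' (except AttributeError) → 'P' (finally) → 'E' (after the try/except). Output: MCPE

Answer: MCPE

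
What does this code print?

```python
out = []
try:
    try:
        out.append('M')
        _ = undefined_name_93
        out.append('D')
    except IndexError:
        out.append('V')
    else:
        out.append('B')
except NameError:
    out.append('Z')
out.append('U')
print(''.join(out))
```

Execution trace: 'M' (try body) → 'Z' (outer except NameError) → 'U' (after the try/except). Output: MZU

Answer: MZU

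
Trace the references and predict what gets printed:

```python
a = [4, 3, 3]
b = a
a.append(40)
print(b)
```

Key concept: basic list aliasing.
Step by step:
`a = [4, 3, 3]` → a = [4, 3, 3]
`b = a` → b = [4, 3, 3] (same object as a)
`a.append(40)` → a = [4, 3, 3, 40] (same object as b); b = [4, 3, 3, 40] (same object as a)
`print(b)` → prints [4, 3, 3, 40]

Answer: [4, 3, 3, 40]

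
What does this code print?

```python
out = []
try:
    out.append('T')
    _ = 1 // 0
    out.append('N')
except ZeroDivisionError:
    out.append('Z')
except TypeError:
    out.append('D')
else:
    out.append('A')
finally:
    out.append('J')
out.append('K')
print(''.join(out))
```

Execution trace: 'T' (try body) → 'Z' (except ZeroDivisionError) → 'J' (finally) → 'K' (after the try/except). Output: TZJK

Answer: TZJK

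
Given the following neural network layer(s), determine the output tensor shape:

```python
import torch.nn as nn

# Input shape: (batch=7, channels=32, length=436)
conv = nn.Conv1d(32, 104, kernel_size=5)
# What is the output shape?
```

Input: (7, 32, 436) -> Output: (7, 104, 432)

Answer: (7, 104, 432)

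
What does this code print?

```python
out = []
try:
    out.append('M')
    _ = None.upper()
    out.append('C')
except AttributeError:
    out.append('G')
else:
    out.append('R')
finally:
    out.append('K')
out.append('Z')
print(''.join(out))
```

Execution trace: 'M' (try body) → 'G' (except AttributeError) → 'K' (finally) → 'Z' (after the try/except). Output: MGKZ

Answer: MGKZ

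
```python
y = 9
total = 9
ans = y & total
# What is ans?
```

Trace:
`y = 9` → y = 9
`total = 9` → total = 9
`ans = y & total` → ans = 9
So ans = 9

Answer: 9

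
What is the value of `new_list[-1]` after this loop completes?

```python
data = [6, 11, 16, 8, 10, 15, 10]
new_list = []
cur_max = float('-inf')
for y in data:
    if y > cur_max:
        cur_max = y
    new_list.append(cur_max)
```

Running max ends at 16
`new_list` takes the values: [] → [6] → [6, 11] → [6, 11, 16] → [6, 11, 16, 16] → [6, 11, 16, 16, 16] → [6, 11, 16, 16, 16, 16] → [6, 11, 16, 16, 16, 16, 16]
So `new_list[-1]` = 16

Answer: 16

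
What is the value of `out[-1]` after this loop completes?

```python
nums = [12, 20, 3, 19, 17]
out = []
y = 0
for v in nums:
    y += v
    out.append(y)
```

Cumulative sum ends at 71
`out` takes the values: [] → [12] → [12, 32] → [12, 32, 35] → [12, 32, 35, 54] → [12, 32, 35, 54, 71]
So `out[-1]` = 71

Answer: 71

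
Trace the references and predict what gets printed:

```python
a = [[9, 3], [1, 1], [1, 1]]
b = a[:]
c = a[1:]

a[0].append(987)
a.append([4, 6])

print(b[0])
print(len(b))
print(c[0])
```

Key concept: slice with nested mutation.
Step by step:
`a = [[9, 3], [1, 1], [1, 1]]` → a = [[9, 3], [1, 1], [1, 1]]
`b = a[:]` → b = [[9, 3], [1, 1], [1, 1]]
`c = a[1:]` → c = [[1, 1], [1, 1]]
`a[0].append(987)` → a = [[9, 3, 987], [1, 1], [1, 1]]; b = [[9, 3, 987], [1, 1], [1, 1]]
`a.append([4, 6])` → a = [[9, 3, 987], [1, 1], [1, 1], [4, 6]]
`print(b[0])` → prints [9, 3, 987]
`print(len(b))` → prints 3
`print(c[0])` → prints [1, 1]

Answer:
[9, 3, 987]
3
[1, 1]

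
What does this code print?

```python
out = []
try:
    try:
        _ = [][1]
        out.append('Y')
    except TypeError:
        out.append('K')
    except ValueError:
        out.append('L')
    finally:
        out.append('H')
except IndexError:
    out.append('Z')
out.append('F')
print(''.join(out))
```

Execution trace: 'H' (inner finally) → 'Z' (outer except IndexError) → 'F' (after the try/except). Output: HZF

Answer: HZF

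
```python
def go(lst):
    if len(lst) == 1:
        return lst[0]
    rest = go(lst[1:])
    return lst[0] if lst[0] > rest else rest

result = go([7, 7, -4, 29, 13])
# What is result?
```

Recursive max over [7, 7, -4, 29, 13] = 29

Answer: 29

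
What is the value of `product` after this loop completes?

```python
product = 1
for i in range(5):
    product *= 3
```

3^5 = 243
`product` takes the values: 1 → 3 → 9 → 27 → 81 → 243

Answer: 243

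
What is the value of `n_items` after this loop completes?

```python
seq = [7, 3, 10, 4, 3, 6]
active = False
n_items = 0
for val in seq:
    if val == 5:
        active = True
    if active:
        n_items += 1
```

Count elements after first 5 in [7, 3, 10, 4, 3, 6]
`n_items` takes the values: 0

Answer: 0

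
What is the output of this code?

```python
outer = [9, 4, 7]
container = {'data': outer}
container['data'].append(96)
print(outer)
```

Key concept: dict holds reference to list.
Step by step:
`outer = [9, 4, 7]` → outer = [9, 4, 7]
`container = {'data': outer}` → container = {'data': [9, 4, 7]}
`container['data'].append(96)` → outer = [9, 4, 7, 96]; container = {'data': [9, 4, 7, 96]}
`print(outer)` → prints [9, 4, 7, 96]

Answer: [9, 4, 7, 96]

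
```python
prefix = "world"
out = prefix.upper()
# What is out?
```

Trace:
`prefix = "world"` → prefix = 'world'
`out = prefix.upper()` → out = 'WORLD'
So out = 'WORLD'

Answer: 'WORLD'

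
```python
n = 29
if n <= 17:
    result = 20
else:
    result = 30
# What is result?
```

Trace:
`n = 29` → n = 29
`if n <= 17: ...` → n <= 17 is False, take else branch → result = 30
So result = 30

Answer: 30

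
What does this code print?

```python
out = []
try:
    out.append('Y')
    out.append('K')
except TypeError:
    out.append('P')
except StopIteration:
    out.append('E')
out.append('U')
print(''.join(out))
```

Execution trace: 'Y' (try body) → 'K' (try body, no exception) → 'U' (after the try/except). Output: YKU

Answer: YKU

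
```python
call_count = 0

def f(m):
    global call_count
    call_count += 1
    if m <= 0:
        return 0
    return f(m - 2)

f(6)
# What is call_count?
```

Linear recursion stepping by 2: 4 calls from m=6 down to ≤0.

Answer: 4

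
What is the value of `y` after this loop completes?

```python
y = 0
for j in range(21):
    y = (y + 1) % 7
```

Increment mod 7, 21 times = 0
`y` takes the values: 0 → 1 → 2 → 3 → 4 → 5 → 6 → 0 → 1 → 2 → 3 → 4 → 5 → 6 → 0 → 1 → 2 → 3 → 4 → 5 → 6 → 0

Answer: 0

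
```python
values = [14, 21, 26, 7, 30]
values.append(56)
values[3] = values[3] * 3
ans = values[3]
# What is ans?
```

Trace:
`values = [14, 21, 26, 7, 30]` → values = [14, 21, 26, 7, 30]
`values.append(56)` → values = [14, 21, 26, 7, 30, 56]
`values[3] = values[3] * 3` → values = [14, 21, 26, 21, 30, 56]
`ans = values[3]` → ans = 21
So ans = 21

Answer: 21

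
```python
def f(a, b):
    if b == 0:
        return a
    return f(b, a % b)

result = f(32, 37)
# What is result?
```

f(32, 37) -> f(37, 32) -> f(32, 5) -> f(5, 2) -> f(2, 1) -> f(1, 0) -> 1

Answer: 1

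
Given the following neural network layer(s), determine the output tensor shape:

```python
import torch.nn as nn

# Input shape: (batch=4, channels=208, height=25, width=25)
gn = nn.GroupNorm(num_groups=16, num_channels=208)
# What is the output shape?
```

Input: (4, 208, 25, 25) -> Output: (4, 208, 25, 25)

Answer: (4, 208, 25, 25)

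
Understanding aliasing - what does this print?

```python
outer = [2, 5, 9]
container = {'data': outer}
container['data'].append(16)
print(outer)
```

Key concept: dict holds reference to list.
Step by step:
`outer = [2, 5, 9]` → outer = [2, 5, 9]
`container = {'data': outer}` → container = {'data': [2, 5, 9]}
`container['data'].append(16)` → outer = [2, 5, 9, 16]; container = {'data': [2, 5, 9, 16]}
`print(outer)` → prints [2, 5, 9, 16]

Answer: [2, 5, 9, 16]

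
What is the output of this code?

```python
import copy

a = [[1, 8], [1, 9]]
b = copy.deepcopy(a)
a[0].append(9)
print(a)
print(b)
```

Key concept: deep copy is fully independent.
Step by step:
`a = [[1, 8], [1, 9]]` → a = [[1, 8], [1, 9]]
`b = copy.deepcopy(a)` → b = [[1, 8], [1, 9]]
`a[0].append(9)` → a = [[1, 8, 9], [1, 9]]
`print(a)` → prints [[1, 8, 9], [1, 9]]
`print(b)` → prints [[1, 8], [1, 9]]

Answer:
[[1, 8, 9], [1, 9]]
[[1, 8], [1, 9]]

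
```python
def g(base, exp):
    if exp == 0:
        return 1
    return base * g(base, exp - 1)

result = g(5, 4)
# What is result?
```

g(5, 4) = 5 * 5 * 5 * 5 = 625

Answer: 625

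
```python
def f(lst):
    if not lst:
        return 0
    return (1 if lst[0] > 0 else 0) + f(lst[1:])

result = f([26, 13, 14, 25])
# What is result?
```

Count of positive elements in [26, 13, 14, 25] = 4

Answer: 4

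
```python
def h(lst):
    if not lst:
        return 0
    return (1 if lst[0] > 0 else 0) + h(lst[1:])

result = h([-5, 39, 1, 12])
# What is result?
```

Count of positive elements in [-5, 39, 1, 12] = 3

Answer: 3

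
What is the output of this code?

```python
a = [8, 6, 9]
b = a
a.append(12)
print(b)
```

Key concept: basic list aliasing.
Step by step:
`a = [8, 6, 9]` → a = [8, 6, 9]
`b = a` → b = [8, 6, 9] (same object as a)
`a.append(12)` → a = [8, 6, 9, 12] (same object as b); b = [8, 6, 9, 12] (same object as a)
`print(b)` → prints [8, 6, 9, 12]

Answer: [8, 6, 9, 12]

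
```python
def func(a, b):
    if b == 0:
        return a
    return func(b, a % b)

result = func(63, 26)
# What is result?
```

func(63, 26) -> func(26, 11) -> func(11, 4) -> func(4, 3) -> func(3, 1) -> func(1, 0) -> 1

Answer: 1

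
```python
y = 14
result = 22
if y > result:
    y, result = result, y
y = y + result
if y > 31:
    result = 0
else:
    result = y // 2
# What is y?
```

Trace:
`y = 14` → y = 14
`result = 22` → result = 22
`if y > result: ...` → y > result is False → no variable changes
`y = y + result` → y = 36
`if y > 31: ...` → y > 31 is True → result = 0
So y = 36

Answer: 36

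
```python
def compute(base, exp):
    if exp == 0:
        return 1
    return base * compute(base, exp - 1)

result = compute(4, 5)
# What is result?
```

compute(4, 5) = 4 * 4 * 4 * 4 * 4 = 1024

Answer: 1024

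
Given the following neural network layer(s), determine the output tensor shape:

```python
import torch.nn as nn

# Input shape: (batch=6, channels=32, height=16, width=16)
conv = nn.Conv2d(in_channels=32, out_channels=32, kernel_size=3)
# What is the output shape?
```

Input: (6, 32, 16, 16) -> Output: (6, 32, 14, 14)

Answer: (6, 32, 14, 14)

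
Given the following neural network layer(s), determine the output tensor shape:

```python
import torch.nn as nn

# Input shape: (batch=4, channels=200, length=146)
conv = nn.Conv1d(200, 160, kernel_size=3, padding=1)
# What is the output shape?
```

Input: (4, 200, 146) -> Output: (4, 160, 146)

Answer: (4, 160, 146)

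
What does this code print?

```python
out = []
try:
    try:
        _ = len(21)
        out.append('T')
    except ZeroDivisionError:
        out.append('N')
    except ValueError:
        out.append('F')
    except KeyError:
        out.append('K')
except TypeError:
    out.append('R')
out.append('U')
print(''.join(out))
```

Execution trace: 'R' (outer except TypeError) → 'U' (after the try/except). Output: RU

Answer: RU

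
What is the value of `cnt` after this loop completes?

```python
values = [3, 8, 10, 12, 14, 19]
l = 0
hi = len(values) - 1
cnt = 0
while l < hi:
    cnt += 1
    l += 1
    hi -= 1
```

Iterations until pointers meet (list length 6)
`cnt` takes the values: 0 → 1 → 2 → 3

Answer: 3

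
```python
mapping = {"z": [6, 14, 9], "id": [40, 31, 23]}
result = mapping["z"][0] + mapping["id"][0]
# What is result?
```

Trace:
`mapping = {"z": [6, 14, 9], "id": [40, 31, 23]}` → mapping = {'z': [6, 14, 9], 'id': [40, 31, 23]}
`result = mapping["z"][0] + mapping["id"][0]` → result = 46
So result = 46

Answer: 46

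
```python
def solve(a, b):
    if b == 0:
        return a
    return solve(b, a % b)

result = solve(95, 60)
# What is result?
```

solve(95, 60) -> solve(60, 35) -> solve(35, 25) -> solve(25, 10) -> solve(10, 5) -> solve(5, 0) -> 5

Answer: 5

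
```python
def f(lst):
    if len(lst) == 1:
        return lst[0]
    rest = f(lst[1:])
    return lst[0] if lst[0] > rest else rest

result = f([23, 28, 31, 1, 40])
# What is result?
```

Recursive max over [23, 28, 31, 1, 40] = 40

Answer: 40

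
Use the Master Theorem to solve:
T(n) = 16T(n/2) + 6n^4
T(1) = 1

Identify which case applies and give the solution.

a=16, b=2, f(n)=6n^4. log_2(16) = 4. Since c=4 = 4, Case 2 applies: T(n) = Θ(n^log_b(a) · log n) = O(n^4 log n).

Answer: O(n^4 log n) - Case 2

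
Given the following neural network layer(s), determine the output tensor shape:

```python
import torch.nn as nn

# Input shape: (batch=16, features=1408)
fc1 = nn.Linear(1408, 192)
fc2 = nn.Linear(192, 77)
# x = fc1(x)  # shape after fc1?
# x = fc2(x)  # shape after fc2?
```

Input: (16, 1408) -> after fc1: (16, 192) -> Output: (16, 77)

Answer: (16, 77)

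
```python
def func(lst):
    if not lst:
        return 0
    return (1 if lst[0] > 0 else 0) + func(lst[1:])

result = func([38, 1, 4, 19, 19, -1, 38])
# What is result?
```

Count of positive elements in [38, 1, 4, 19, 19, -1, 38] = 6

Answer: 6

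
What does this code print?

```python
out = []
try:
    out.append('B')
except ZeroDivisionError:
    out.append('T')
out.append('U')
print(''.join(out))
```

Execution trace: 'B' (try body, no exception) → 'U' (after the try/except). Output: BU

Answer: BU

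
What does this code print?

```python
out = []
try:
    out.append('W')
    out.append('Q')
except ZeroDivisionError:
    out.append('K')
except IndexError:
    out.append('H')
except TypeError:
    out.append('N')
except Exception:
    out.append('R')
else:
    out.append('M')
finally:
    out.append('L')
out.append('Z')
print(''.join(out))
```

Execution trace: 'W' (try body) → 'Q' (try body, no exception) → 'M' (else) → 'L' (finally) → 'Z' (after the try/except). Output: WQMLZ

Answer: WQMLZ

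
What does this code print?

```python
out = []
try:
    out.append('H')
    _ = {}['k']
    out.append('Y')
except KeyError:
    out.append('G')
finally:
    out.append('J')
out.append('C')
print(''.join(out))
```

Execution trace: 'H' (try body) → 'G' (except KeyError) → 'J' (finally) → 'C' (after the try/except). Output: HGJC

Answer: HGJC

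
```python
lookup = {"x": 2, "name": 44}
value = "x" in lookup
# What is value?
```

Trace:
`lookup = {"x": 2, "name": 44}` → lookup = {'x': 2, 'name': 44}
`value = "x" in lookup` → value = True
So value = True

Answer: True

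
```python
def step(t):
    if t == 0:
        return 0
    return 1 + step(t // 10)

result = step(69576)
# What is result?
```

Count of digits of 69576: 5

Answer: 5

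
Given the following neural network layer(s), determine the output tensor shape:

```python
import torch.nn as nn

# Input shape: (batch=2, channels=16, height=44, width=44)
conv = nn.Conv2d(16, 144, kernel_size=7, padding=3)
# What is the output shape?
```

Input: (2, 16, 44, 44) -> Output: (2, 144, 44, 44)

Answer: (2, 144, 44, 44)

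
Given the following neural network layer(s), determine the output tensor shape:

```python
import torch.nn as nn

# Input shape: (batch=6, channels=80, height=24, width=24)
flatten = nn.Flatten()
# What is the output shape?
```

Input: (6, 80, 24, 24) -> Output: (6, 46080)

Answer: (6, 46080)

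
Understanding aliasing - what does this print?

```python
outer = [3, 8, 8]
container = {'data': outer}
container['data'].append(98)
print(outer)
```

Key concept: dict holds reference to list.
Step by step:
`outer = [3, 8, 8]` → outer = [3, 8, 8]
`container = {'data': outer}` → container = {'data': [3, 8, 8]}
`container['data'].append(98)` → outer = [3, 8, 8, 98]; container = {'data': [3, 8, 8, 98]}
`print(outer)` → prints [3, 8, 8, 98]

Answer: [3, 8, 8, 98]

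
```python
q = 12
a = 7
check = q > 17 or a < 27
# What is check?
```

Trace:
`q = 12` → q = 12
`a = 7` → a = 7
`check = q > 17 or a < 27` → check = True
So check = True

Answer: True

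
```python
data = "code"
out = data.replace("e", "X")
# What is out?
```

Trace:
`data = "code"` → data = 'code'
`out = data.replace("e", "X")` → out = 'codX'
So out = 'codX'

Answer: 'codX'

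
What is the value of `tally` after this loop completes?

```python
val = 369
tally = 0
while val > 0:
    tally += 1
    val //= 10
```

Count digits by repeated division by 10
`tally` takes the values: 0 → 1 → 2 → 3

Answer: 3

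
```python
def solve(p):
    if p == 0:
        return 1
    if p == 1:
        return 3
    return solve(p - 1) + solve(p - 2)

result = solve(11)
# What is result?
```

Build up from base cases: solve(0)=1, solve(1)=3, solve(2)=4, solve(3)=7, solve(4)=11, solve(5)=18, solve(6)=29, ..., solve(11)=322

Answer: 322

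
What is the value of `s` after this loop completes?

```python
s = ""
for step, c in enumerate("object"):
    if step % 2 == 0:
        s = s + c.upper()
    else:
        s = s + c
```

Uppercase even positions in 'object'
`s` takes the values: "" → "O" → "Ob" → "ObJ" → "ObJe" → "ObJeC" → "ObJeCt"

Answer: "ObJeCt"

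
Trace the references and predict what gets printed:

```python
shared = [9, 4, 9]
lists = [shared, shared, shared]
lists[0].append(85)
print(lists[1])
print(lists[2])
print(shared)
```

Key concept: list of same reference.
Step by step:
`shared = [9, 4, 9]` → shared = [9, 4, 9]
`lists = [shared, shared, shared]` → lists = [[9, 4, 9], [9, 4, 9], [9, 4, 9]]
`lists[0].append(85)` → shared = [9, 4, 9, 85]; lists = [[9, 4, 9, 85], [9, 4, 9, 85], [9, 4, 9, 85]]
`print(lists[1])` → prints [9, 4, 9, 85]
`print(lists[2])` → prints [9, 4, 9, 85]
`print(shared)` → prints [9, 4, 9, 85]

Answer:
[9, 4, 9, 85]
[9, 4, 9, 85]
[9, 4, 9, 85]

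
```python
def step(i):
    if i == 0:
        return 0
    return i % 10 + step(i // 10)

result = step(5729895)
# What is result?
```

Sum of digits of 5729895: 5 + 9 + 8 + 9 + 2 + 7 + 5 = 45

Answer: 45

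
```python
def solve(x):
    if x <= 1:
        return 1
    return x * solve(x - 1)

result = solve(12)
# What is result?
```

solve(12) = 12 * 11 * 10 * 9 * 8 * 7 * 6 * 5 * 4 * 3 * 2 * 1 = 479001600

Answer: 479001600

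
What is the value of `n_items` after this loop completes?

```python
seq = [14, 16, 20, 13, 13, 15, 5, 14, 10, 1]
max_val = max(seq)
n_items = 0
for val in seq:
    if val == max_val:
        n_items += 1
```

Count of max value 20 in [14, 16, 20, 13, 13, 15, 5, 14, 10, 1]
`n_items` takes the values: 0 → 1

Answer: 1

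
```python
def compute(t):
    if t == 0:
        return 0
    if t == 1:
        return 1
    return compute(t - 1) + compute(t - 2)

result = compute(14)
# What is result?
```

Build up from base cases: compute(0)=0, compute(1)=1, compute(2)=1, compute(3)=2, compute(4)=3, compute(5)=5, compute(6)=8, ..., compute(14)=377

Answer: 377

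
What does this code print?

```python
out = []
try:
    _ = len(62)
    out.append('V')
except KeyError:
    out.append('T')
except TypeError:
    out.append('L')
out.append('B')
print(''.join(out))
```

Execution trace: 'L' (except TypeError) → 'B' (after the try/except). Output: LB

Answer: LB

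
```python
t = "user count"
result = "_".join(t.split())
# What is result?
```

Trace:
`t = "user count"` → t = 'user count'
`result = "_".join(t.split())` → result = 'user_count'
So result = 'user_count'

Answer: 'user_count'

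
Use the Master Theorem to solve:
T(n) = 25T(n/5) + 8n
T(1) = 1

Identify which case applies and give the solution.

a=25, b=5, f(n)=8n. log_5(25) = 2. Since c=1 < 2, Case 1 applies: T(n) = Θ(n^log_b(a)) = O(n^2).

Answer: O(n^2) - Case 1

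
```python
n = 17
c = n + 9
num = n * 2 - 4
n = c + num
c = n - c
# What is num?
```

Trace:
`n = 17` → n = 17
`c = n + 9` → c = 26
`num = n * 2 - 4` → num = 30
`n = c + num` → n = 56
`c = n - c` → c = 30
So num = 30

Answer: 30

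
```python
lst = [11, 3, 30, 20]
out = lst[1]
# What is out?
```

Trace:
`lst = [11, 3, 30, 20]` → lst = [11, 3, 30, 20]
`out = lst[1]` → out = 3
So out = 3

Answer: 3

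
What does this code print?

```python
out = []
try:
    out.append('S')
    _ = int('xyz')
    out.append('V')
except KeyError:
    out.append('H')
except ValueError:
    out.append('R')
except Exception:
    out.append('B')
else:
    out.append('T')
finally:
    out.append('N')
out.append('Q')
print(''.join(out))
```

Execution trace: 'S' (try body) → 'R' (except ValueError) → 'N' (finally) → 'Q' (after the try/except). Output: SRNQ

Answer: SRNQ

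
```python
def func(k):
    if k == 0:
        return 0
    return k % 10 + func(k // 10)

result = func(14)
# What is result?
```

Sum of digits of 14: 4 + 1 = 5

Answer: 5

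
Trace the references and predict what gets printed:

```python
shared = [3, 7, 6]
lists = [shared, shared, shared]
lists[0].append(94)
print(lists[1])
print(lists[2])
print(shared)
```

Key concept: list of same reference.
Step by step:
`shared = [3, 7, 6]` → shared = [3, 7, 6]
`lists = [shared, shared, shared]` → lists = [[3, 7, 6], [3, 7, 6], [3, 7, 6]]
`lists[0].append(94)` → shared = [3, 7, 6, 94]; lists = [[3, 7, 6, 94], [3, 7, 6, 94], [3, 7, 6, 94]]
`print(lists[1])` → prints [3, 7, 6, 94]
`print(lists[2])` → prints [3, 7, 6, 94]
`print(shared)` → prints [3, 7, 6, 94]

Answer:
[3, 7, 6, 94]
[3, 7, 6, 94]
[3, 7, 6, 94]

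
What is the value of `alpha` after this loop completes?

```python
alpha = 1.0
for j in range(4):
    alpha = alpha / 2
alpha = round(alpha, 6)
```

Halving LR 4 times: 1 / 2^4
`alpha` takes the values: 1.0 → 0.5 → 0.25 → 0.125 → 0.0625

Answer: 0.0625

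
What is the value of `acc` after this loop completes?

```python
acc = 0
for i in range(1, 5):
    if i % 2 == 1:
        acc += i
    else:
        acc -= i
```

Add odd, subtract even
`acc` takes the values: 0 → 1 → -1 → 2 → -2

Answer: -2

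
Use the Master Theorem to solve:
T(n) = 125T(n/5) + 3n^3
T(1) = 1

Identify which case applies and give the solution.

a=125, b=5, f(n)=3n^3. log_5(125) = 3. Since c=3 = 3, Case 2 applies: T(n) = Θ(n^log_b(a) · log n) = O(n^3 log n).

Answer: O(n^3 log n) - Case 2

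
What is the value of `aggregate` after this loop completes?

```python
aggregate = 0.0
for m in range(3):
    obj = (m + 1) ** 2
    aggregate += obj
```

Sum of squared losses 1² + 2² + ... + 3²
`aggregate` takes the values: 0.0 → 1.0 → 5.0 → 14.0

Answer: 14.0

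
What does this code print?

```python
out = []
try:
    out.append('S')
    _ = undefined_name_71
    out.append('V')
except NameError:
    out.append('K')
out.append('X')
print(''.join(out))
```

Execution trace: 'S' (try body) → 'K' (except NameError) → 'X' (after the try/except). Output: SKX

Answer: SKX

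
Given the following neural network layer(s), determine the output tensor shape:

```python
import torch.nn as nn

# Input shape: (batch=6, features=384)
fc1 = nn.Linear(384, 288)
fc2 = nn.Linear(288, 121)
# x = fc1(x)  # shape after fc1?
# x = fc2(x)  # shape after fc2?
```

Input: (6, 384) -> after fc1: (6, 288) -> Output: (6, 121)

Answer: (6, 121)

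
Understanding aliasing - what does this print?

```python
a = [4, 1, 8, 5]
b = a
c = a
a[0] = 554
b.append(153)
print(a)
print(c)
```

Key concept: multiple aliases.
Step by step:
`a = [4, 1, 8, 5]` → a = [4, 1, 8, 5]
`b = a` → b = [4, 1, 8, 5] (same object as a)
`c = a` → c = [4, 1, 8, 5] (same object as a, b)
`a[0] = 554` → a = [554, 1, 8, 5] (same object as b, c); b = [554, 1, 8, 5] (same object as a, c); c = [554, 1, 8, 5] (same object as a, b)
`b.append(153)` → a = [554, 1, 8, 5, 153] (same object as b, c); b = [554, 1, 8, 5, 153] (same object as a, c); c = [554, 1, 8, 5, 153] (same object as a, b)
`print(a)` → prints [554, 1, 8, 5, 153]
`print(c)` → prints [554, 1, 8, 5, 153]

Answer:
[554, 1, 8, 5, 153]
[554, 1, 8, 5, 153]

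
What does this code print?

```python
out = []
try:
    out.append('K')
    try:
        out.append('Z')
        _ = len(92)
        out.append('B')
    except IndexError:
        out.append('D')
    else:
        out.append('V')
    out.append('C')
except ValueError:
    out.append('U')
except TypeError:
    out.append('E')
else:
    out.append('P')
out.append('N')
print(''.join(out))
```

Execution trace: 'K' (try body) → 'Z' (inner try body) → 'E' (except TypeError) → 'N' (after the try/except). Output: KZEN

Answer: KZEN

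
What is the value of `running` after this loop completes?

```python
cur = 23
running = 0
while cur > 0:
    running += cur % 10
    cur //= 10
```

Sum digits of 23
`running` takes the values: 0 → 3 → 5

Answer: 5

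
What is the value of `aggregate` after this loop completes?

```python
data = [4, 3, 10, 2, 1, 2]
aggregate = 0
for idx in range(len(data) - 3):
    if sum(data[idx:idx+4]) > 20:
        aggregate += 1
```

Count windows with sum > 20
`aggregate` takes the values: 0

Answer: 0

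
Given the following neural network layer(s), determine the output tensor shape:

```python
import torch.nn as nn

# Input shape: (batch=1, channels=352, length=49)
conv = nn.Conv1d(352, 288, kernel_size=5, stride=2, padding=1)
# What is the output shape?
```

Input: (1, 352, 49) -> Output: (1, 288, 24)

Answer: (1, 288, 24)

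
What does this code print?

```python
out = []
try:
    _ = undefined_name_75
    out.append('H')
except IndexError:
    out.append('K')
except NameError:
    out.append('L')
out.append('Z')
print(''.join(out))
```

Execution trace: 'L' (except NameError) → 'Z' (after the try/except). Output: LZ

Answer: LZ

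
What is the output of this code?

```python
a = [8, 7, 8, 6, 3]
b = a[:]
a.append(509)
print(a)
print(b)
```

Key concept: slice [:] creates copy.
Step by step:
`a = [8, 7, 8, 6, 3]` → a = [8, 7, 8, 6, 3]
`b = a[:]` → b = [8, 7, 8, 6, 3]
`a.append(509)` → a = [8, 7, 8, 6, 3, 509]
`print(a)` → prints [8, 7, 8, 6, 3, 509]
`print(b)` → prints [8, 7, 8, 6, 3]

Answer:
[8, 7, 8, 6, 3, 509]
[8, 7, 8, 6, 3]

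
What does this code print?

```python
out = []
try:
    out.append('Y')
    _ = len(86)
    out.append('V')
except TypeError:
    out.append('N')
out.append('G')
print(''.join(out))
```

Execution trace: 'Y' (try body) → 'N' (except TypeError) → 'G' (after the try/except). Output: YNG

Answer: YNG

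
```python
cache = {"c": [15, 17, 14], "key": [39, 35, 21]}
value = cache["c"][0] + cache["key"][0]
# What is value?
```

Trace:
`cache = {"c": [15, 17, 14], "key": [39, 35, 21]}` → cache = {'c': [15, 17, 14], 'key': [39, 35, 21]}
`value = cache["c"][0] + cache["key"][0]` → value = 54
So value = 54

Answer: 54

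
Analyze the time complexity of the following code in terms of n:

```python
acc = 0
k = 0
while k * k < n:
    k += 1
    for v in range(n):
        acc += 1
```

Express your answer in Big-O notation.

Each loop level contributes: √n × n. Multiplying the contributions gives O(n√n).

Answer: O(n√n)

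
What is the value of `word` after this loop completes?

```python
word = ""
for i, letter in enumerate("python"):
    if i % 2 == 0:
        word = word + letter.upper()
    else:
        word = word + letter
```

Uppercase even positions in 'python'
`word` takes the values: "" → "P" → "Py" → "PyT" → "PyTh" → "PyThO" → "PyThOn"

Answer: "PyThOn"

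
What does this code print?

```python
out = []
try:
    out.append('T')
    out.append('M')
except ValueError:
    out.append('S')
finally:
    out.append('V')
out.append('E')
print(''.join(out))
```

Execution trace: 'T' (try body) → 'M' (try body, no exception) → 'V' (finally) → 'E' (after the try/except). Output: TMVE

Answer: TMVE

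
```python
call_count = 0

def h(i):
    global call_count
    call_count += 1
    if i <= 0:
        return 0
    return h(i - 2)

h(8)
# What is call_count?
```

Linear recursion stepping by 2: 5 calls from i=8 down to ≤0.

Answer: 5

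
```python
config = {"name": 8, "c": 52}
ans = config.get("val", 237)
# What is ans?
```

Trace:
`config = {"name": 8, "c": 52}` → config = {'name': 8, 'c': 52}
`ans = config.get("val", 237)` → ans = 237
So ans = 237

Answer: 237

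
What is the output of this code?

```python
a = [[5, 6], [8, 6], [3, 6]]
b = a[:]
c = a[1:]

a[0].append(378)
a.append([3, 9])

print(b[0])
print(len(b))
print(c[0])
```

Key concept: slice with nested mutation.
Step by step:
`a = [[5, 6], [8, 6], [3, 6]]` → a = [[5, 6], [8, 6], [3, 6]]
`b = a[:]` → b = [[5, 6], [8, 6], [3, 6]]
`c = a[1:]` → c = [[8, 6], [3, 6]]
`a[0].append(378)` → a = [[5, 6, 378], [8, 6], [3, 6]]; b = [[5, 6, 378], [8, 6], [3, 6]]
`a.append([3, 9])` → a = [[5, 6, 378], [8, 6], [3, 6], [3, 9]]
`print(b[0])` → prints [5, 6, 378]
`print(len(b))` → prints 3
`print(c[0])` → prints [8, 6]

Answer:
[5, 6, 378]
3
[8, 6]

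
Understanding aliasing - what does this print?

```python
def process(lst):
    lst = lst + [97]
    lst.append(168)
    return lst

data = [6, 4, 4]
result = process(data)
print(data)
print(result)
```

Key concept: rebinding parameter vs mutation.
Step by step:
`data = [6, 4, 4]` → data = [6, 4, 4]
`result = process(data)` → result = [6, 4, 4, 97, 168]
`print(data)` → prints [6, 4, 4]
`print(result)` → prints [6, 4, 4, 97, 168]

Answer:
[6, 4, 4]
[6, 4, 4, 97, 168]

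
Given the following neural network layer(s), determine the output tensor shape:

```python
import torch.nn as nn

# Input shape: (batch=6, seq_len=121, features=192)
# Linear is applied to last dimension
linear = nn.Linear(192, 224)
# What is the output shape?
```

Input: (6, 121, 192) -> Output: (6, 121, 224)

Answer: (6, 121, 224)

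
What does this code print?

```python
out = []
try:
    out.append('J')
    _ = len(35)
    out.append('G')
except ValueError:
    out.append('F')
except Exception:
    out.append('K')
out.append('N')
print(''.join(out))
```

Execution trace: 'J' (try body) → 'K' (except Exception) → 'N' (after the try/except). Output: JKN

Answer: JKN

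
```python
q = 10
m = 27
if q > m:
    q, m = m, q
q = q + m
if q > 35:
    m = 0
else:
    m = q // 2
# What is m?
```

Trace:
`q = 10` → q = 10
`m = 27` → m = 27
`if q > m: ...` → q > m is False → no variable changes
`q = q + m` → q = 37
`if q > 35: ...` → q > 35 is True → m = 0
So m = 0

Answer: 0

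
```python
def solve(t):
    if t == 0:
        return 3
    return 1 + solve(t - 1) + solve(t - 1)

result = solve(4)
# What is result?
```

solve(t) = 1 + 2·solve(t-1), solve(0)=3. Closed form: (3+1)·2^4 - 1 = 63.

Answer: 63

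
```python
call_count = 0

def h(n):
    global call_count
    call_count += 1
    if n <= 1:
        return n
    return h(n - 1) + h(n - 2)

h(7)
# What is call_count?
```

Calls(n) = 1 + Calls(n-1) + Calls(n-2); Calls(0)=Calls(1)=1. For n=7 this gives 41.

Answer: 41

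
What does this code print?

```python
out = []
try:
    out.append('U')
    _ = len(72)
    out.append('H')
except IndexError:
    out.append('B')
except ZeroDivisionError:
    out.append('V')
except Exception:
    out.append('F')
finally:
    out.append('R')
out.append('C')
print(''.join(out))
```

Execution trace: 'U' (try body) → 'F' (except Exception) → 'R' (finally) → 'C' (after the try/except). Output: UFRC

Answer: UFRC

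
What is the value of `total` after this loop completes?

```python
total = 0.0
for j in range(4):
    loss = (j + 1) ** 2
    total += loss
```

Sum of squared losses 1² + 2² + ... + 4²
`total` takes the values: 0.0 → 1.0 → 5.0 → 14.0 → 30.0

Answer: 30.0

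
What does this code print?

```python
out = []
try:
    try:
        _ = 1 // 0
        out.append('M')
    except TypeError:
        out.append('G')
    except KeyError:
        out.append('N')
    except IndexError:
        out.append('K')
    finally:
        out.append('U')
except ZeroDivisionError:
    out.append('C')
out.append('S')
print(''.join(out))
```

Execution trace: 'U' (finally) → 'C' (outer except ZeroDivisionError) → 'S' (after the try/except). Output: UCS

Answer: UCS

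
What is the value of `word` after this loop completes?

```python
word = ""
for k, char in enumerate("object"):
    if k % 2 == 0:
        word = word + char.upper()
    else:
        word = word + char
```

Uppercase even positions in 'object'
`word` takes the values: "" → "O" → "Ob" → "ObJ" → "ObJe" → "ObJeC" → "ObJeCt"

Answer: "ObJeCt"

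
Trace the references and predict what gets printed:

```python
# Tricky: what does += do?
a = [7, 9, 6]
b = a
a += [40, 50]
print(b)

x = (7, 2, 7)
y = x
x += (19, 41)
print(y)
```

Key concept: += behavior differs for mutable vs immutable.
Step by step:
`a = [7, 9, 6]` → a = [7, 9, 6]
`b = a` → b = [7, 9, 6] (same object as a)
`a += [40, 50]` → a = [7, 9, 6, 40, 50] (same object as b); b = [7, 9, 6, 40, 50] (same object as a)
`print(b)` → prints [7, 9, 6, 40, 50]
`x = (7, 2, 7)` → x = (7, 2, 7)
`y = x` → y = (7, 2, 7)
`x += (19, 41)` → x = (7, 2, 7, 19, 41)
`print(y)` → prints (7, 2, 7)

Answer:
[7, 9, 6, 40, 50]
(7, 2, 7)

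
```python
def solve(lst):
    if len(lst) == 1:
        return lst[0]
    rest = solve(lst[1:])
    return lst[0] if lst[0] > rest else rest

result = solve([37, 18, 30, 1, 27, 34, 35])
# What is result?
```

Recursive max over [37, 18, 30, 1, 27, 34, 35] = 37

Answer: 37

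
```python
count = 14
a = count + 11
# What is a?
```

Trace:
`count = 14` → count = 14
`a = count + 11` → a = 25
So a = 25

Answer: 25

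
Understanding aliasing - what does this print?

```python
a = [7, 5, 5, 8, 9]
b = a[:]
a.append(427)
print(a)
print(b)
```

Key concept: slice [:] creates copy.
Step by step:
`a = [7, 5, 5, 8, 9]` → a = [7, 5, 5, 8, 9]
`b = a[:]` → b = [7, 5, 5, 8, 9]
`a.append(427)` → a = [7, 5, 5, 8, 9, 427]
`print(a)` → prints [7, 5, 5, 8, 9, 427]
`print(b)` → prints [7, 5, 5, 8, 9]

Answer:
[7, 5, 5, 8, 9, 427]
[7, 5, 5, 8, 9]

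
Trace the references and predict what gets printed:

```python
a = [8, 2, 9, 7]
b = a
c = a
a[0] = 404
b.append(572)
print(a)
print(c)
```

Key concept: multiple aliases.
Step by step:
`a = [8, 2, 9, 7]` → a = [8, 2, 9, 7]
`b = a` → b = [8, 2, 9, 7] (same object as a)
`c = a` → c = [8, 2, 9, 7] (same object as a, b)
`a[0] = 404` → a = [404, 2, 9, 7] (same object as b, c); b = [404, 2, 9, 7] (same object as a, c); c = [404, 2, 9, 7] (same object as a, b)
`b.append(572)` → a = [404, 2, 9, 7, 572] (same object as b, c); b = [404, 2, 9, 7, 572] (same object as a, c); c = [404, 2, 9, 7, 572] (same object as a, b)
`print(a)` → prints [404, 2, 9, 7, 572]
`print(c)` → prints [404, 2, 9, 7, 572]

Answer:
[404, 2, 9, 7, 572]
[404, 2, 9, 7, 572]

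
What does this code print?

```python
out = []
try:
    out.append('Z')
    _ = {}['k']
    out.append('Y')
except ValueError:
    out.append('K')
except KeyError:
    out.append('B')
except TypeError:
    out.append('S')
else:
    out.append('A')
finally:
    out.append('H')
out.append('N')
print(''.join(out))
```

Execution trace: 'Z' (try body) → 'B' (except KeyError) → 'H' (finally) → 'N' (after the try/except). Output: ZBHN

Answer: ZBHN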